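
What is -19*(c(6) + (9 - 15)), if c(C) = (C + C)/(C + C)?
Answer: 95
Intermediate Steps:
c(C) = 1 (c(C) = (2*C)/((2*C)) = (2*C)*(1/(2*C)) = 1)
-19*(c(6) + (9 - 15)) = -19*(1 + (9 - 15)) = -19*(1 - 6) = -19*(-5) = 95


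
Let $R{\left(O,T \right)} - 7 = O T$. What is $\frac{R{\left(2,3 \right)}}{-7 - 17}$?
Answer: $- \frac{13}{24} \approx -0.54167$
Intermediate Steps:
$R{\left(O,T \right)} = 7 + O T$
$\frac{R{\left(2,3 \right)}}{-7 - 17} = \frac{7 + 2 \cdot 3}{-7 - 17} = \frac{7 + 6}{-24} = 13 \left(- \frac{1}{24}\right) = - \frac{13}{24}$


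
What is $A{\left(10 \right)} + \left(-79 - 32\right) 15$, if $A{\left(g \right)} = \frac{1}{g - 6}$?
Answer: $- \frac{6659}{4} \approx -1664.8$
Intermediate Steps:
$A{\left(g \right)} = \frac{1}{-6 + g}$
$A{\left(10 \right)} + \left(-79 - 32\right) 15 = \frac{1}{-6 + 10} + \left(-79 - 32\right) 15 = \frac{1}{4} - 1665 = - \frac{6659}{4}$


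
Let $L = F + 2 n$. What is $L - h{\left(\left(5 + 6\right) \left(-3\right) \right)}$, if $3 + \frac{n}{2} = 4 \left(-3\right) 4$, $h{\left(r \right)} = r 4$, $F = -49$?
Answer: $-121$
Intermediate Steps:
$h{\left(r \right)} = 4 r$
$n = -102$ ($n = -6 + 2 \cdot 4 \left(-3\right) 4 = -6 + 2 \left(\left(-12\right) 4\right) = -6 + 2 \left(-48\right) = -6 - 96 = -102$)
$L = -253$ ($L = -49 + 2 \left(-102\right) = -49 - 204 = -253$)
$L - h{\left(\left(5 + 6\right) \left(-3\right) \right)} = -253 - 4 \left(5 + 6\right) \left(-3\right) = -253 - 4 \cdot 11 \left(-3\right) = -253 - 4 \left(-33\right) = -253 - -132 = -253 + 132 = -121$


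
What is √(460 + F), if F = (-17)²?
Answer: √749 ≈ 27.368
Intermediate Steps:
F = 289
√(460 + F) = √(460 + 289) = √749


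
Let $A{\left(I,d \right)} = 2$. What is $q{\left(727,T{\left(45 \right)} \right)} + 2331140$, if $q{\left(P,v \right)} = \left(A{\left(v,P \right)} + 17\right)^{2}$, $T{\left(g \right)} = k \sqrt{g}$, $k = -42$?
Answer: $2331501$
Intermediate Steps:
$T{\left(g \right)} = - 42 \sqrt{g}$
$q{\left(P,v \right)} = 361$ ($q{\left(P,v \right)} = \left(2 + 17\right)^{2} = 19^{2} = 361$)
$q{\left(727,T{\left(45 \right)} \right)} + 2331140 = 361 + 2331140 = 2331501$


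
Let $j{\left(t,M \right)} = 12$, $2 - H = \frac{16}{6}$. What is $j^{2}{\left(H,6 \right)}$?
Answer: $144$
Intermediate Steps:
$H = - \frac{2}{3}$ ($H = 2 - \frac{16}{6} = 2 - 16 \cdot \frac{1}{6} = 2 - \frac{8}{3} = - \frac{2}{3} \approx -0.66667$)
$j^{2}{\left(H,6 \right)} = 12^{2} = 144$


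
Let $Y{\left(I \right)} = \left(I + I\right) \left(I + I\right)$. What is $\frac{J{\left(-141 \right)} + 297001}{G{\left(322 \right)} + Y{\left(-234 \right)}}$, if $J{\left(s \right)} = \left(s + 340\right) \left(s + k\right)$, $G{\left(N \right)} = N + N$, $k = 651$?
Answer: $\frac{398491}{219668} \approx 1.8141$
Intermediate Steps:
$G{\left(N \right)} = 2 N$
$Y{\left(I \right)} = 4 I^{2}$ ($Y{\left(I \right)} = 2 I 2 I = 4 I^{2}$)
$J{\left(s \right)} = \left(340 + s\right) \left(651 + s\right)$ ($J{\left(s \right)} = \left(s + 340\right) \left(s + 651\right) = \left(340 + s\right) \left(651 + s\right)$)
$\frac{J{\left(-141 \right)} + 297001}{G{\left(322 \right)} + Y{\left(-234 \right)}} = \frac{\left(221340 + \left(-141\right)^{2} + 991 \left(-141\right)\right) + 297001}{2 \cdot 322 + 4 \left(-234\right)^{2}} = \frac{\left(221340 + 19881 - 139731\right) + 297001}{644 + 4 \cdot 54756} = \frac{101490 + 297001}{644 + 219024} = \frac{398491}{219668}$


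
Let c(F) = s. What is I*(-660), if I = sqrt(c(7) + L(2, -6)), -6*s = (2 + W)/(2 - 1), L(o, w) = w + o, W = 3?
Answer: -110*I*sqrt(174) ≈ -1451.0*I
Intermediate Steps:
L(o, w) = o + w
s = -5/6 (s = -(2 + 3)/(6*(2 - 1)) = -5/(6*1) = -5/6 ≈ -0.83333)
c(F) = -5/6
I = I*sqrt(174)/6 (I = sqrt(-5/6 + (2 - 6)) = sqrt(-5/6 - 4) = sqrt(-29/6) = I*sqrt(174)/6 ≈ 2.1985*I)
I*(-660) = (I*sqrt(174)/6)*(-660) = -110*I*sqrt(174)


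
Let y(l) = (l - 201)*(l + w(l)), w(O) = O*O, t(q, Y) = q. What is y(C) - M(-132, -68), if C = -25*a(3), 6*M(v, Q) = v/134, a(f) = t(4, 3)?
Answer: -199653289/67 ≈ -2.9799e+6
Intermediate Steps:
a(f) = 4
M(v, Q) = v/804 (M(v, Q) = (v/134)/6 = v/804)
C = -100 (C = -25*4 = -100)
w(O) = O²
y(l) = (-201 + l)*(l + l²) (y(l) = (l - 201)*(l + l²) = (-201 + l)*(l + l²))
y(C) - M(-132, -68) = -100*(-201 + (-100)² - 200*(-100)) - (-132)/804 = -100*(-201 + 10000 + 20000) - 1*(-11/67) = -100*29799 + 11/67 = -2979900 + 11/67 = -199653289/67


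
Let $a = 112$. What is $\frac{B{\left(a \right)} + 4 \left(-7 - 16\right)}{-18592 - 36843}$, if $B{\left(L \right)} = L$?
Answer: $- \frac{4}{11087} \approx -0.00036078$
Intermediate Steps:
$\frac{B{\left(a \right)} + 4 \left(-7 - 16\right)}{-18592 - 36843} = \frac{112 + 4 \left(-7 - 16\right)}{-18592 - 36843} = \frac{112 + 4 \left(-23\right)}{-55435} = \left(112 - 92\right) \left(- \frac{1}{55435}\right) = 20 \left(- \frac{1}{55435}\right) = - \frac{4}{11087}$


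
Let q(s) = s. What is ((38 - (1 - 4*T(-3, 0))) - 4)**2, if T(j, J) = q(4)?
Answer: 2401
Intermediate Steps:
T(j, J) = 4
((38 - (1 - 4*T(-3, 0))) - 4)**2 = ((38 - (1 - 4*4)) - 4)**2 = ((38 - (1 - 16)) - 4)**2 = ((38 - 1*(-15)) - 4)**2 = ((38 + 15) - 4)**2 = (53 - 4)**2 = 49**2 = 2401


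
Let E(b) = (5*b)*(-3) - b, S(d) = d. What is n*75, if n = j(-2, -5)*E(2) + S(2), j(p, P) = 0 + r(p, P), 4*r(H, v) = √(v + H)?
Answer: 150 - 600*I*√7 ≈ 150.0 - 1587.5*I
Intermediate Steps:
r(H, v) = √(H + v)/4 (r(H, v) = √(v + H)/4 = √(H + v)/4)
j(p, P) = √(P + p)/4 (j(p, P) = 0 + √(p + P)/4 = 0 + √(P + p)/4 = √(P + p)/4)
E(b) = -16*b (E(b) = -15*b - b = -16*b)
n = 2 - 8*I*√7 (n = (√(-5 - 2)/4)*(-16*2) + 2 = (√(-7)/4)*(-32) + 2 = ((I*√7)/4)*(-32) + 2 = (I*√7/4)*(-32) + 2 = -8*I*√7 + 2 = 2 - 8*I*√7 ≈ 2.0 - 21.166*I)
n*75 = (2 - 8*I*√7)*75 = 150 - 600*I*√7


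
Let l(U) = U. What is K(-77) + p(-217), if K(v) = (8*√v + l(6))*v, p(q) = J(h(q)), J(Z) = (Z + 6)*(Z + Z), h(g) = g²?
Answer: 4435312448 - 616*I*√77 ≈ 4.4353e+9 - 5405.4*I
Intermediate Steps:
J(Z) = 2*Z*(6 + Z) (J(Z) = (6 + Z)*(2*Z) = 2*Z*(6 + Z))
p(q) = 2*q²*(6 + q²)
K(v) = v*(6 + 8*√v) (K(v) = (8*√v + 6)*v = (6 + 8*√v)*v = v*(6 + 8*√v))
K(-77) + p(-217) = (6*(-77) + 8*(-77)^(3/2)) + 2*(-217)²*(6 + (-217)²) = (-462 + 8*(-77*I*√77)) + 2*47089*(6 + 47089) = (-462 - 616*I*√77) + 2*47089*47095 = (-462 - 616*I*√77) + 4435312910 = 4435312448 - 616*I*√77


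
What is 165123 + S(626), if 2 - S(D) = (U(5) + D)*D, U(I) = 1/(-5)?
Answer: -1133129/5 ≈ -2.2663e+5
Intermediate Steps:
U(I) = -⅕
S(D) = 2 - D*(-⅕ + D) (S(D) = 2 - (-⅕ + D)*D = 2 - D*(-⅕ + D))
165123 + S(626) = 165123 + (2 - 1*626² + (⅕)*626) = 165123 + (2 - 1*391876 + 626/5) = 165123 + (2 - 391876 + 626/5) = 165123 - 1958744/5 = -1133129/5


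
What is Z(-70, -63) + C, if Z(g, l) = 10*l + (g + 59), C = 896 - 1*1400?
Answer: -1145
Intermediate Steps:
C = -504 (C = 896 - 1400 = -504)
Z(g, l) = 59 + g + 10*l (Z(g, l) = 10*l + (59 + g) = 59 + g + 10*l)
Z(-70, -63) + C = (59 - 70 + 10*(-63)) - 504 = (59 - 70 - 630) - 504 = -641 - 504 = -1145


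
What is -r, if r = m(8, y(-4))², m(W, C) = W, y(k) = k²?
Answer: -64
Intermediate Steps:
r = 64 (r = 8² = 64)
-r = -1*64 = -64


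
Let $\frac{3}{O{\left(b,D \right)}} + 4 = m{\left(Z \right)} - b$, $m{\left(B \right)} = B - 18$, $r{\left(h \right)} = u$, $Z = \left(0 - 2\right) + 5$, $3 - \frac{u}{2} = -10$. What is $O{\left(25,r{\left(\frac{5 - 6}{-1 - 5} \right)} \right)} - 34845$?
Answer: $- \frac{1533183}{44} \approx -34845.0$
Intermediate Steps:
$u = 26$ ($u = 6 - -20 = 6 + 20 = 26$)
$Z = 3$ ($Z = -2 + 5 = 3$)
$r{\left(h \right)} = 26$
$m{\left(B \right)} = -18 + B$ ($m{\left(B \right)} = B - 18 = -18 + B$)
$O{\left(b,D \right)} = \frac{3}{-19 - b}$ ($O{\left(b,D \right)} = \frac{3}{-4 - \left(15 + b\right)} = \frac{3}{-19 - b}$)
$O{\left(25,r{\left(\frac{5 - 6}{-1 - 5} \right)} \right)} - 34845 = - \frac{3}{19 + 25} - 34845 = - \frac{3}{44} - 34845 = - \frac{1533183}{44}$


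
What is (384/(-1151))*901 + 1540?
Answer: 1426556/1151 ≈ 1239.4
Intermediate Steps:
(384/(-1151))*901 + 1540 = (384*(-1/1151))*901 + 1540 = -384/1151*901 + 1540 = -345984/1151 + 1540 = 1426556/1151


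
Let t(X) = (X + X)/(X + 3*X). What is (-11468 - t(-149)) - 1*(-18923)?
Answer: 14909/2 ≈ 7454.5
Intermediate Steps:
t(X) = ½ (t(X) = (2*X)/((4*X)) = (2*X)*(1/(4*X)) = ½)
(-11468 - t(-149)) - 1*(-18923) = (-11468 - 1*½) - 1*(-18923) = (-11468 - ½) + 18923 = -22937/2 + 18923 = 14909/2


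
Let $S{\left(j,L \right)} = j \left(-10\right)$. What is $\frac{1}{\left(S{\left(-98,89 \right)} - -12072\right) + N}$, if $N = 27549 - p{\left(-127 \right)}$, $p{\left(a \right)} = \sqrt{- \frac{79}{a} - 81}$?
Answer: $\frac{468757}{19032003885} + \frac{4 i \sqrt{81026}}{209352042735} \approx 2.463 \cdot 10^{-5} + 5.4387 \cdot 10^{-9} i$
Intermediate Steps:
$S{\left(j,L \right)} = - 10 j$
$p{\left(a \right)} = \sqrt{-81 - \frac{79}{a}}$
$N = 27549 - \frac{4 i \sqrt{81026}}{127}$ ($N = 27549 - \sqrt{-81 - \frac{79}{-127}} = 27549 - \sqrt{-81 - - \frac{79}{127}} = 27549 - \sqrt{-81 + \frac{79}{127}} = 27549 - \sqrt{- \frac{10208}{127}} = 27549 - \frac{4 i \sqrt{81026}}{127} \approx 27549.0 - 8.9654 i$)
$\frac{1}{\left(S{\left(-98,89 \right)} - -12072\right) + N} = \frac{1}{\left(\left(-10\right) \left(-98\right) - -12072\right) + \left(27549 - \frac{4 i \sqrt{81026}}{127}\right)} = \frac{1}{\left(980 + 12072\right) + \left(27549 - \frac{4 i \sqrt{81026}}{127}\right)} = \frac{1}{13052 + \left(27549 - \frac{4 i \sqrt{81026}}{127}\right)} = \frac{1}{40601 - \frac{4 i \sqrt{81026}}{127}}$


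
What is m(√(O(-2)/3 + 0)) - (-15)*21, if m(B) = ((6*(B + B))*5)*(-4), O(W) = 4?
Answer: 315 - 160*√3 ≈ 37.872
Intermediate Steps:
m(B) = -240*B (m(B) = ((6*(2*B))*5)*(-4) = ((12*B)*5)*(-4) = (60*B)*(-4) = -240*B)
m(√(O(-2)/3 + 0)) - (-15)*21 = -240*√(4/3 + 0) - (-15)*21 = -240*√(4*(⅓) + 0) - 1*(-315) = -240*√(4/3 + 0) + 315 = -160*√3 + 315 = 315 - 160*√3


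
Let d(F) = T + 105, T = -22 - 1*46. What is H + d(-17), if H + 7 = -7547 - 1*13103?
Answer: -20620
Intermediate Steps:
T = -68 (T = -22 - 46 = -68)
H = -20657 (H = -7 + (-7547 - 1*13103) = -7 + (-7547 - 13103) = -7 - 20650 = -20657)
d(F) = 37 (d(F) = -68 + 105 = 37)
H + d(-17) = -20657 + 37 = -20620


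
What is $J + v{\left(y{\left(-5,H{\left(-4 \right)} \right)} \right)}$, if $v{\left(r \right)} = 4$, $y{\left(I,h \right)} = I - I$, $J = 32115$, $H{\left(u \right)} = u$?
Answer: $32119$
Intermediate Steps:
$y{\left(I,h \right)} = 0$
$J + v{\left(y{\left(-5,H{\left(-4 \right)} \right)} \right)} = 32115 + 4 = 32119$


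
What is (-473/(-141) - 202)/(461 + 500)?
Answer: -28009/135501 ≈ -0.20671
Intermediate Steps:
(-473/(-141) - 202)/(461 + 500) = (-473*(-1/141) - 202)/961 = (473/141 - 202)*(1/961) = -28009/141*1/961 = -28009/135501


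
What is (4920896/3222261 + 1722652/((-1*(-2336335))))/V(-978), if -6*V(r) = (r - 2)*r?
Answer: -4261923978083/300641907862426725 ≈ -1.4176e-5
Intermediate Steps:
V(r) = -r*(-2 + r)/6 (V(r) = -(r - 2)*r/6 = -(-2 + r)*r/6 = -r*(-2 + r)/6)
(4920896/3222261 + 1722652/((-1*(-2336335))))/V(-978) = (4920896/3222261 + 1722652/((-1*(-2336335))))/(((⅙)*(-978)*(2 - 1*(-978)))) = (4920896*(1/3222261) + 1722652/2336335)/(((⅙)*(-978)*(2 + 978))) = (4920896/3222261 + 1722652*(1/2336335))/(((⅙)*(-978)*980)) = (4920896/3222261 + 1722652/2336335)/(-159740) = (17047695912332/7528281153435)*(-1/159740) = -4261923978083/300641907862426725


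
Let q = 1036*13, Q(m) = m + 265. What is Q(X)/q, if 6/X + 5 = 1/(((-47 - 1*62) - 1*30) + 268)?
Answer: 84943/4336696 ≈ 0.019587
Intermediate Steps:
X = -387/322 (X = 6/(-5 + 1/(((-47 - 1*62) - 1*30) + 268)) = 6/(-5 + 1/(((-47 - 62) - 30) + 268)) = 6/(-5 + 1/((-109 - 30) + 268)) = 6/(-5 + 1/(-139 + 268)) = 6/(-5 + 1/129) = 6/(-644/129) = 6*(-129/644) = -387/322 ≈ -1.2019)
Q(m) = 265 + m
q = 13468
Q(X)/q = (265 - 387/322)/13468 = (84943/322)*(1/13468) = 84943/4336696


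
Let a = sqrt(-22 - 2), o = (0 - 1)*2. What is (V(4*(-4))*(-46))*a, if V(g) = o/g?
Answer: -23*I*sqrt(6)/2 ≈ -28.169*I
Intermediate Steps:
o = -2 (o = -1*2 = -2)
a = 2*I*sqrt(6) (a = sqrt(-24) = 2*I*sqrt(6) ≈ 4.899*I)
V(g) = -2/g
(V(4*(-4))*(-46))*a = (-2/(4*(-4))*(-46))*(2*I*sqrt(6)) = (-2/(-16)*(-46))*(2*I*sqrt(6)) = (-2*(-1/16)*(-46))*(2*I*sqrt(6)) = ((1/8)*(-46))*(2*I*sqrt(6)) = -23*I*sqrt(6)/2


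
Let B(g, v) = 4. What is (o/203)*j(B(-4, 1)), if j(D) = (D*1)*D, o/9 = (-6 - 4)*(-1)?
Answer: 1440/203 ≈ 7.0936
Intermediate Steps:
o = 90 (o = 9*((-6 - 4)*(-1)) = 9*(-10*(-1)) = 9*10 = 90)
j(D) = D² (j(D) = D*D = D²)
(o/203)*j(B(-4, 1)) = (90/203)*4² = (90*(1/203))*16 = (90/203)*16 = 1440/203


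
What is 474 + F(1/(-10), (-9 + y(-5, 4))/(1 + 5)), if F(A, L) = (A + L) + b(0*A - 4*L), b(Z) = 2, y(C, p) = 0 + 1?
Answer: 14237/30 ≈ 474.57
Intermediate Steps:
y(C, p) = 1
F(A, L) = 2 + A + L (F(A, L) = (A + L) + 2 = 2 + A + L)
474 + F(1/(-10), (-9 + y(-5, 4))/(1 + 5)) = 474 + (2 + 1/(-10) + (-9 + 1)/(1 + 5)) = 474 + (2 - ⅒ - 8/6) = 474 + (2 - ⅒ - 8*⅙) = 474 + (2 - ⅒ - 4/3) = 474 + 17/30 = 14237/30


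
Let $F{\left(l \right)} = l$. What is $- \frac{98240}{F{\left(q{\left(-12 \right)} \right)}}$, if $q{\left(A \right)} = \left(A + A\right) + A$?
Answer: $\frac{24560}{9} \approx 2728.9$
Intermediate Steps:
$q{\left(A \right)} = 3 A$ ($q{\left(A \right)} = 2 A + A = 3 A$)
$- \frac{98240}{F{\left(q{\left(-12 \right)} \right)}} = - \frac{98240}{3 \left(-12\right)} = - \frac{98240}{-36} = \left(-98240\right) \left(- \frac{1}{36}\right) = \frac{24560}{9}$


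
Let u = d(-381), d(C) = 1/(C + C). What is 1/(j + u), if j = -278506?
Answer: -762/212221573 ≈ -3.5906e-6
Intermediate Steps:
d(C) = 1/(2*C)
u = -1/762 (u = (1/2)/(-381) = (1/2)*(-1/381) = -1/762 ≈ -0.0013123)
1/(j + u) = 1/(-278506 - 1/762) = 1/(-212221573/762) = -762/212221573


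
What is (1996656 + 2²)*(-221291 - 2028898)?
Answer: -4492862368740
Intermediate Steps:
(1996656 + 2²)*(-221291 - 2028898) = (1996656 + 4)*(-2250189) = 1996660*(-2250189) = -4492862368740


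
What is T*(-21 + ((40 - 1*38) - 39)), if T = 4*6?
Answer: -1392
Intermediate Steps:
T = 24
T*(-21 + ((40 - 1*38) - 39)) = 24*(-21 + ((40 - 1*38) - 39)) = 24*(-21 + ((40 - 38) - 39)) = 24*(-21 + (2 - 39)) = 24*(-21 - 37) = 24*(-58) = -1392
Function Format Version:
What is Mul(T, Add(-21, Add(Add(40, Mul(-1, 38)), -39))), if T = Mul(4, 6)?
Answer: -1392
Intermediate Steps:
T = 24
Mul(T, Add(-21, Add(Add(40, Mul(-1, 38)), -39))) = Mul(24, Add(-21, Add(Add(40, Mul(-1, 38)), -39))) = Mul(24, Add(-21, Add(Add(40, -38), -39))) = Mul(24, Add(-21, Add(2, -39))) = Mul(24, Add(-21, -37)) = Mul(24, -58) = -1392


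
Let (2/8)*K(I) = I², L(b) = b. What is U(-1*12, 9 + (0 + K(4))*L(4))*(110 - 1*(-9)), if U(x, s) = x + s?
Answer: 30107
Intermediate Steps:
K(I) = 4*I²
U(x, s) = s + x
U(-1*12, 9 + (0 + K(4))*L(4))*(110 - 1*(-9)) = ((9 + (0 + 4*4²)*4) - 1*12)*(110 - 1*(-9)) = ((9 + (0 + 4*16)*4) - 12)*(110 + 9) = ((9 + (0 + 64)*4) - 12)*119 = ((9 + 64*4) - 12)*119 = ((9 + 256) - 12)*119 = (265 - 12)*119 = 253*119 = 30107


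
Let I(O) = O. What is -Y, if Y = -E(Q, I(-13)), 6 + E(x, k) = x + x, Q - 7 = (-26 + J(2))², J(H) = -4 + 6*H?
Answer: 656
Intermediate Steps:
Q = 331 (Q = 7 + (-26 + (-4 + 6*2))² = 7 + (-26 + (-4 + 12))² = 7 + (-26 + 8)² = 7 + (-18)² = 7 + 324 = 331)
E(x, k) = -6 + 2*x (E(x, k) = -6 + (x + x) = -6 + 2*x)
Y = -656 (Y = -(-6 + 2*331) = -(-6 + 662) = -1*656 = -656)
-Y = -1*(-656) = 656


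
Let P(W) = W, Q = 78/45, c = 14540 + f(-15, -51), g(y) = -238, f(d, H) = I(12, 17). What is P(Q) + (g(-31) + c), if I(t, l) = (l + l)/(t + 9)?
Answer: 1502062/105 ≈ 14305.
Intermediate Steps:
I(t, l) = 2*l/(9 + t) (I(t, l) = (2*l)/(9 + t) = 2*l/(9 + t))
f(d, H) = 34/21 (f(d, H) = 2*17/(9 + 12) = 2*17/21 = 2*17*(1/21) = 34/21)
c = 305374/21 (c = 14540 + 34/21 = 305374/21 ≈ 14542.)
Q = 26/15 (Q = 78*(1/45) = 26/15 ≈ 1.7333)
P(Q) + (g(-31) + c) = 26/15 + (-238 + 305374/21) = 26/15 + 300376/21 = 1502062/105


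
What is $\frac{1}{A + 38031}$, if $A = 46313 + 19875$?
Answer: $\frac{1}{104219} \approx 9.5952 \cdot 10^{-6}$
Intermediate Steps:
$A = 66188$
$\frac{1}{A + 38031} = \frac{1}{66188 + 38031} = \frac{1}{104219}$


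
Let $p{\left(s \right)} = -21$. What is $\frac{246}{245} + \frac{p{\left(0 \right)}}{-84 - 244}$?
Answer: $\frac{85833}{80360} \approx 1.0681$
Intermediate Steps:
$\frac{246}{245} + \frac{p{\left(0 \right)}}{-84 - 244} = \frac{246}{245} - \frac{21}{-84 - 244} = 246 \cdot \frac{1}{245} - \frac{21}{-84 - 244} = \frac{246}{245} - \frac{21}{-328} = \frac{246}{245} - - \frac{21}{328} = \frac{246}{245} + \frac{21}{328} = \frac{85833}{80360}$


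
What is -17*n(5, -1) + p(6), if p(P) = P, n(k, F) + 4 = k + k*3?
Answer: -266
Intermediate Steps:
n(k, F) = -4 + 4*k (n(k, F) = -4 + (k + k*3) = -4 + (k + 3*k) = -4 + 4*k)
-17*n(5, -1) + p(6) = -17*(-4 + 4*5) + 6 = -17*(-4 + 20) + 6 = -17*16 + 6 = -272 + 6 = -266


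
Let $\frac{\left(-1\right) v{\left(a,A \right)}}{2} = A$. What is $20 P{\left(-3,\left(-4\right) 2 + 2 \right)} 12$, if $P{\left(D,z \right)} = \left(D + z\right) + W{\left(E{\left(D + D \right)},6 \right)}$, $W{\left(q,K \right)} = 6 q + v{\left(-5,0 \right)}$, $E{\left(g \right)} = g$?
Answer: $-10800$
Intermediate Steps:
$v{\left(a,A \right)} = - 2 A$
$W{\left(q,K \right)} = 6 q$ ($W{\left(q,K \right)} = 6 q - 0 = 6 q + 0 = 6 q$)
$P{\left(D,z \right)} = z + 13 D$ ($P{\left(D,z \right)} = \left(D + z\right) + 6 \left(D + D\right) = \left(D + z\right) + 6 \cdot 2 D = \left(D + z\right) + 12 D = z + 13 D$)
$20 P{\left(-3,\left(-4\right) 2 + 2 \right)} 12 = 20 \left(\left(\left(-4\right) 2 + 2\right) + 13 \left(-3\right)\right) 12 = 20 \left(\left(-8 + 2\right) - 39\right) 12 = 20 \left(-6 - 39\right) 12 = 20 \left(-45\right) 12 = \left(-900\right) 12 = -10800$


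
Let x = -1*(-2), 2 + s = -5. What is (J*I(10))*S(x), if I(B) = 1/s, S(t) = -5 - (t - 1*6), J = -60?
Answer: -60/7 ≈ -8.5714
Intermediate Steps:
s = -7 (s = -2 - 5 = -7)
x = 2
S(t) = 1 - t (S(t) = -5 - (t - 6) = -5 - (-6 + t) = -5 + (6 - t) = 1 - t)
I(B) = -⅐ (I(B) = 1/(-7) = -⅐)
(J*I(10))*S(x) = (-60*(-⅐))*(1 - 1*2) = 60*(1 - 2)/7 = (60/7)*(-1) = -60/7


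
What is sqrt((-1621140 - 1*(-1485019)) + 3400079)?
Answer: 3*sqrt(362662) ≈ 1806.6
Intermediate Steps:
sqrt((-1621140 - 1*(-1485019)) + 3400079) = sqrt((-1621140 + 1485019) + 3400079) = sqrt(-136121 + 3400079) = sqrt(3263958) = 3*sqrt(362662)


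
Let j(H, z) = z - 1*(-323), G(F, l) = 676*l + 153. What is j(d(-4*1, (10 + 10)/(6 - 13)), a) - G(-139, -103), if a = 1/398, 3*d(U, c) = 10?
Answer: 27779605/398 ≈ 69798.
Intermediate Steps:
G(F, l) = 153 + 676*l
d(U, c) = 10/3 (d(U, c) = (1/3)*10 = 10/3)
a = 1/398 ≈ 0.0025126
j(H, z) = 323 + z (j(H, z) = z + 323 = 323 + z)
j(d(-4*1, (10 + 10)/(6 - 13)), a) - G(-139, -103) = (323 + 1/398) - (153 + 676*(-103)) = 128555/398 - (153 - 69628) = 128555/398 - 1*(-69475) = 128555/398 + 69475 = 27779605/398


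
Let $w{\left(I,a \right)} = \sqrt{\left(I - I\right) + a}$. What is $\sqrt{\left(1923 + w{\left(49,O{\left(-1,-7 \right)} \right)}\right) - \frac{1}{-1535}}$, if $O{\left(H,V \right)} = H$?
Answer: $\frac{\sqrt{4531022210 + 2356225 i}}{1535} \approx 43.852 + 0.011402 i$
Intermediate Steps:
$w{\left(I,a \right)} = \sqrt{a}$ ($w{\left(I,a \right)} = \sqrt{0 + a} = \sqrt{a}$)
$\sqrt{\left(1923 + w{\left(49,O{\left(-1,-7 \right)} \right)}\right) - \frac{1}{-1535}} = \sqrt{\left(1923 + \sqrt{-1}\right) - \frac{1}{-1535}} = \sqrt{\left(1923 + i\right) - - \frac{1}{1535}} = \sqrt{\left(1923 + i\right) + \frac{1}{1535}} = \sqrt{\frac{2951806}{1535} + i}$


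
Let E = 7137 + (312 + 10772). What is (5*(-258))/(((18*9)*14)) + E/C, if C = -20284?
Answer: -5624299/3833676 ≈ -1.4671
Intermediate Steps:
E = 18221 (E = 7137 + 11084 = 18221)
(5*(-258))/(((18*9)*14)) + E/C = (5*(-258))/(((18*9)*14)) + 18221/(-20284) = -1290/(162*14) + 18221*(-1/20284) = -1290/2268 - 18221/20284 = -1290*1/2268 - 18221/20284 = -215/378 - 18221/20284 = -5624299/3833676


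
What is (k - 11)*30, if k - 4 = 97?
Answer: 2700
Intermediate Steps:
k = 101 (k = 4 + 97 = 101)
(k - 11)*30 = (101 - 11)*30 = 90*30 = 2700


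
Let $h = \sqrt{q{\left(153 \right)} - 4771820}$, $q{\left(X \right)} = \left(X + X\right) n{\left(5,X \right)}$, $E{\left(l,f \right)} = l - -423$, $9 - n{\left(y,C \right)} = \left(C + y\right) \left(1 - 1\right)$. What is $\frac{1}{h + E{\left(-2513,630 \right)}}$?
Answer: $- \frac{1045}{4568583} - \frac{i \sqrt{4769066}}{9137166} \approx -0.00022874 - 0.000239 i$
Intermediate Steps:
$n{\left(y,C \right)} = 9$ ($n{\left(y,C \right)} = 9 - \left(C + y\right) \left(1 - 1\right) = 9 - \left(C + y\right) 0 = 9 - 0 = 9 + 0 = 9$)
$E{\left(l,f \right)} = 423 + l$ ($E{\left(l,f \right)} = l + 423 = 423 + l$)
$q{\left(X \right)} = 18 X$ ($q{\left(X \right)} = \left(X + X\right) 9 = 2 X 9 = 18 X$)
$h = i \sqrt{4769066}$ ($h = \sqrt{18 \cdot 153 - 4771820} = \sqrt{2754 - 4771820} = \sqrt{-4769066} = i \sqrt{4769066} \approx 2183.8 i$)
$\frac{1}{h + E{\left(-2513,630 \right)}} = \frac{1}{i \sqrt{4769066} + \left(423 - 2513\right)} = \frac{1}{i \sqrt{4769066} - 2090} = \frac{1}{-2090 + i \sqrt{4769066}}$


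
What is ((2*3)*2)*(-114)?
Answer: -1368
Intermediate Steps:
((2*3)*2)*(-114) = (6*2)*(-114) = 12*(-114) = -1368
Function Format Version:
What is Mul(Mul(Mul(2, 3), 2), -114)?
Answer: -1368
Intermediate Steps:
Mul(Mul(Mul(2, 3), 2), -114) = Mul(Mul(6, 2), -114) = Mul(12, -114) = -1368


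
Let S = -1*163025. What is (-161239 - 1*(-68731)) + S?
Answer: -255533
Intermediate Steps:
S = -163025
(-161239 - 1*(-68731)) + S = (-161239 - 1*(-68731)) - 163025 = (-161239 + 68731) - 163025 = -92508 - 163025 = -255533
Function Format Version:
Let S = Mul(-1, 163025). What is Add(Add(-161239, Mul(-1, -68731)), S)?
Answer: -255533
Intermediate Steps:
S = -163025
Add(Add(-161239, Mul(-1, -68731)), S) = Add(Add(-161239, Mul(-1, -68731)), -163025) = Add(Add(-161239, 68731), -163025) = Add(-92508, -163025) = -255533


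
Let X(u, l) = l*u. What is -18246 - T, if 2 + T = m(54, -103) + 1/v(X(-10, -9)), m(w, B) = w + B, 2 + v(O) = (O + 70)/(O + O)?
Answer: -181941/10 ≈ -18194.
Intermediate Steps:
v(O) = -2 + (70 + O)/(2*O) (v(O) = -2 + (O + 70)/(O + O) = -2 + (70 + O)/((2*O)) = -2 + (70 + O)*(1/(2*O)) = -2 + (70 + O)/(2*O))
m(w, B) = B + w
T = -519/10 (T = -2 + ((-103 + 54) + 1/(-3/2 + 35/((-9*(-10))))) = -2 + (-49 + 1/(-3/2 + 35/90)) = -2 + (-49 + 1/(-3/2 + 35*(1/90))) = -2 + (-49 + 1/(-3/2 + 7/18)) = -2 + (-49 + 1/(-10/9)) = -2 + (-49 - 9/10) = -2 - 499/10 = -519/10 ≈ -51.900)
-18246 - T = -18246 - 1*(-519/10) = -18246 + 519/10 = -181941/10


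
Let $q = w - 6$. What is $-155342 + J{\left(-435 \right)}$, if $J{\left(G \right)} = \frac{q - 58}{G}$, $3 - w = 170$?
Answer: $- \frac{22524513}{145} \approx -1.5534 \cdot 10^{5}$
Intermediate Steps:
$w = -167$ ($w = 3 - 170 = -167$)
$q = -173$ ($q = -167 - 6 = -173$)
$J{\left(G \right)} = - \frac{231}{G}$ ($J{\left(G \right)} = \frac{-173 - 58}{G} = - \frac{231}{G}$)
$-155342 + J{\left(-435 \right)} = -155342 - \frac{231}{-435} = -155342 - - \frac{77}{145} = -155342 + \frac{77}{145} = - \frac{22524513}{145}$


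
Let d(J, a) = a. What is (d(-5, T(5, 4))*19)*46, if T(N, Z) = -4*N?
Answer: -17480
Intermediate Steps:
(d(-5, T(5, 4))*19)*46 = (-4*5*19)*46 = -20*19*46 = -380*46 = -17480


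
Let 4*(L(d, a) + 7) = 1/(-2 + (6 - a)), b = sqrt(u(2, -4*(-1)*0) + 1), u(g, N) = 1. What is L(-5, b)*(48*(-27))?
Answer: 62856/7 - 162*sqrt(2)/7 ≈ 8946.7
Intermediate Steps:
b = sqrt(2) (b = sqrt(1 + 1) = sqrt(2) ≈ 1.4142)
L(d, a) = -7 + 1/(4*(4 - a)) (L(d, a) = -7 + 1/(4*(-2 + (6 - a))) = -7 + 1/(4*(4 - a)))
L(-5, b)*(48*(-27)) = ((111 - 28*sqrt(2))/(4*(-4 + sqrt(2))))*(48*(-27)) = ((111 - 28*sqrt(2))/(4*(-4 + sqrt(2))))*(-1296) = -324*(111 - 28*sqrt(2))/(-4 + sqrt(2))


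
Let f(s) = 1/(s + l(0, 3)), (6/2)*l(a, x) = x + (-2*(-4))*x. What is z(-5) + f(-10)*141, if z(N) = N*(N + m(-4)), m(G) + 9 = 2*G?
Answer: -31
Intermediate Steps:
m(G) = -9 + 2*G
l(a, x) = 3*x (l(a, x) = (x + (-2*(-4))*x)/3 = (x + 8*x)/3 = (9*x)/3 = 3*x)
z(N) = N*(-17 + N) (z(N) = N*(N + (-9 + 2*(-4))) = N*(N + (-9 - 8)) = N*(N - 17) = N*(-17 + N))
f(s) = 1/(9 + s) (f(s) = 1/(s + 3*3) = 1/(s + 9) = 1/(9 + s))
z(-5) + f(-10)*141 = -5*(-17 - 5) + 141/(9 - 10) = -5*(-22) + 141/(-1) = 110 - 1*141 = 110 - 141 = -31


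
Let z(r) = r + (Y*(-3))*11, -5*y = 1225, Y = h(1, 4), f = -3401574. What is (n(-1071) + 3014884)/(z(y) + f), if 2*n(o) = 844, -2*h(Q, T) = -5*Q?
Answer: -6030612/6803803 ≈ -0.88636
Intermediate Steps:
h(Q, T) = 5*Q/2 (h(Q, T) = -(-5)*Q/2 = 5*Q/2)
Y = 5/2 (Y = (5/2)*1 = 5/2 ≈ 2.5000)
y = -245 (y = -⅕*1225 = -245)
z(r) = -165/2 + r (z(r) = r + ((5/2)*(-3))*11 = r - 15/2*11 = r - 165/2 = -165/2 + r)
n(o) = 422 (n(o) = (½)*844 = 422)
(n(-1071) + 3014884)/(z(y) + f) = (422 + 3014884)/((-165/2 - 245) - 3401574) = 3015306/(-655/2 - 3401574) = 3015306/(-6803803/2) = 3015306*(-2/6803803) = -6030612/6803803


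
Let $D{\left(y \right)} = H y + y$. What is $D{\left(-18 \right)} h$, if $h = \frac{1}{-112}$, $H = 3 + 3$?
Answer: $\frac{9}{8} \approx 1.125$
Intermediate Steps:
$H = 6$
$h = - \frac{1}{112} \approx -0.0089286$
$D{\left(y \right)} = 7 y$ ($D{\left(y \right)} = 6 y + y = 7 y$)
$D{\left(-18 \right)} h = 7 \left(-18\right) \left(- \frac{1}{112}\right) = \left(-126\right) \left(- \frac{1}{112}\right) = \frac{9}{8}$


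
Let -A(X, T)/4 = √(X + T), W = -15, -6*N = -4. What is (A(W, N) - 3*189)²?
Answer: 963779/3 + 1512*I*√129 ≈ 3.2126e+5 + 17173.0*I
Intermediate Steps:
N = ⅔ (N = -⅙*(-4) = ⅔ ≈ 0.66667)
A(X, T) = -4*√(T + X) (A(X, T) = -4*√(X + T) = -4*√(T + X))
(A(W, N) - 3*189)² = (-4*√(⅔ - 15) - 3*189)² = (-4*I*√129/3 - 567)² = (-567 - 4*I*√129/3)²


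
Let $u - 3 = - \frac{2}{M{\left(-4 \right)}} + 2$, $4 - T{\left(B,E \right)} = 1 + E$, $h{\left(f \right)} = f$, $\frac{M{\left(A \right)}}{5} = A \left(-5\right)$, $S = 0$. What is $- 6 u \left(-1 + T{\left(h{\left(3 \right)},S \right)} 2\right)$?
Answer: $- \frac{747}{5} \approx -149.4$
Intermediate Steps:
$M{\left(A \right)} = - 25 A$ ($M{\left(A \right)} = 5 A \left(-5\right) = 5 \left(- 5 A\right) = - 25 A$)
$T{\left(B,E \right)} = 3 - E$ ($T{\left(B,E \right)} = 4 - \left(1 + E\right) = 3 - E$)
$u = \frac{249}{50}$ ($u = 3 + \left(- \frac{2}{\left(-25\right) \left(-4\right)} + 2\right) = 3 + \left(- \frac{2}{100} + 2\right) = 3 + \left(\left(-2\right) \frac{1}{100} + 2\right) = 3 + \left(- \frac{1}{50} + 2\right) = 3 + \frac{99}{50} = \frac{249}{50} \approx 4.98$)
$- 6 u \left(-1 + T{\left(h{\left(3 \right)},S \right)} 2\right) = \left(-6\right) \frac{249}{50} \left(-1 + \left(3 - 0\right) 2\right) = - \frac{747 \left(-1 + \left(3 + 0\right) 2\right)}{25} = - \frac{747 \left(-1 + 3 \cdot 2\right)}{25} = - \frac{747 \left(-1 + 6\right)}{25} = \left(- \frac{747}{25}\right) 5 = - \frac{747}{5}$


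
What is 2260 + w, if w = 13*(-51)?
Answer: 1597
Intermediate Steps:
w = -663
2260 + w = 2260 - 663 = 1597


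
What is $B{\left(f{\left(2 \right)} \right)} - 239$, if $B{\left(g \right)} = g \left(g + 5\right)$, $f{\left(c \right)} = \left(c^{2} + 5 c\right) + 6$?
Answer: $261$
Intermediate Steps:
$f{\left(c \right)} = 6 + c^{2} + 5 c$
$B{\left(g \right)} = g \left(5 + g\right)$
$B{\left(f{\left(2 \right)} \right)} - 239 = \left(6 + 2^{2} + 5 \cdot 2\right) \left(5 + \left(6 + 2^{2} + 5 \cdot 2\right)\right) - 239 = \left(6 + 4 + 10\right) \left(5 + \left(6 + 4 + 10\right)\right) - 239 = 20 \left(5 + 20\right) - 239 = 20 \cdot 25 - 239 = 500 - 239 = 261$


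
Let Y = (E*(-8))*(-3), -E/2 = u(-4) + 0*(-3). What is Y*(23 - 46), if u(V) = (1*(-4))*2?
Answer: -8832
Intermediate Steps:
u(V) = -8 (u(V) = -4*2 = -8)
E = 16 (E = -2*(-8 + 0*(-3)) = -2*(-8 + 0) = -2*(-8) = 16)
Y = 384 (Y = (16*(-8))*(-3) = -128*(-3) = 384)
Y*(23 - 46) = 384*(23 - 46) = 384*(-23) = -8832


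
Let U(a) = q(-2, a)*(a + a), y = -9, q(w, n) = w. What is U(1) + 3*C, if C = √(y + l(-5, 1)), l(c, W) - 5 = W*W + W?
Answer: -4 + 3*I*√2 ≈ -4.0 + 4.2426*I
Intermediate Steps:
U(a) = -4*a (U(a) = -2*(a + a) = -4*a)
l(c, W) = 5 + W + W² (l(c, W) = 5 + (W*W + W) = 5 + (W² + W) = 5 + (W + W²) = 5 + W + W²)
C = I*√2 (C = √(-9 + (5 + 1 + 1²)) = √(-9 + (5 + 1 + 1)) = √(-9 + 7) = √(-2) = I*√2 ≈ 1.4142*I)
U(1) + 3*C = -4*1 + 3*(I*√2) = -4 + 3*I*√2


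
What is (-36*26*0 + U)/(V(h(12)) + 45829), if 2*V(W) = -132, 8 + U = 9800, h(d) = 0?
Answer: 9792/45763 ≈ 0.21397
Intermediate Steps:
U = 9792 (U = -8 + 9800 = 9792)
V(W) = -66 (V(W) = (½)*(-132) = -66)
(-36*26*0 + U)/(V(h(12)) + 45829) = (-36*26*0 + 9792)/(-66 + 45829) = (-936*0 + 9792)/45763 = (0 + 9792)*(1/45763) = 9792*(1/45763) = 9792/45763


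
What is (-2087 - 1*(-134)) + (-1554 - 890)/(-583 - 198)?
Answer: -1522849/781 ≈ -1949.9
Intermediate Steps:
(-2087 - 1*(-134)) + (-1554 - 890)/(-583 - 198) = (-2087 + 134) - 2444/(-781) = -1953 - 2444*(-1/781) = -1953 + 2444/781 = -1522849/781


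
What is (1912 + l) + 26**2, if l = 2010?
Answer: 4598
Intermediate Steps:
(1912 + l) + 26**2 = (1912 + 2010) + 26**2 = 3922 + 676 = 4598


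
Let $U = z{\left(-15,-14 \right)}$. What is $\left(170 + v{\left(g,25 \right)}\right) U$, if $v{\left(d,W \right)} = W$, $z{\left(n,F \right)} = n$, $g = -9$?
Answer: $-2925$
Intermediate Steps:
$U = -15$
$\left(170 + v{\left(g,25 \right)}\right) U = \left(170 + 25\right) \left(-15\right) = 195 \left(-15\right) = -2925$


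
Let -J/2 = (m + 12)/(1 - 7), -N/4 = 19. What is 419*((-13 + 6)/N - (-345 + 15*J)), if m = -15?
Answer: 11466773/76 ≈ 1.5088e+5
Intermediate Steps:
N = -76 (N = -4*19 = -76)
J = -1 (J = -2*(-15 + 12)/(1 - 7) = -(-6)/(-6) = -(-6)*(-1)/6 = -2*1/2 = -1)
419*((-13 + 6)/N - (-345 + 15*J)) = 419*((-13 + 6)/(-76) - 15/(1/(-23 - 1))) = 419*(-7*(-1/76) - 15/(1/(-24))) = 419*(7/76 - 15/(-1/24)) = 419*(7/76 - 15*(-24)) = 419*(7/76 + 360) = 419*(27367/76) = 11466773/76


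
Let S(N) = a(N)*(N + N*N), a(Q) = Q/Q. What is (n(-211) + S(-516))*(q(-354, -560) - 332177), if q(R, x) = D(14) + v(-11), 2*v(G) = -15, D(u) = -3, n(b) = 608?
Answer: -88477476250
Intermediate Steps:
a(Q) = 1
v(G) = -15/2 (v(G) = (1/2)*(-15) = -15/2)
S(N) = N + N**2 (S(N) = 1*(N + N*N) = 1*(N + N**2) = N + N**2)
q(R, x) = -21/2 (q(R, x) = -3 - 15/2 = -21/2)
(n(-211) + S(-516))*(q(-354, -560) - 332177) = (608 - 516*(1 - 516))*(-21/2 - 332177) = (608 - 516*(-515))*(-664375/2) = (608 + 265740)*(-664375/2) = 266348*(-664375/2) = -88477476250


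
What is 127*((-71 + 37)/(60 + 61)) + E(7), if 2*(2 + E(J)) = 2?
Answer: -4439/121 ≈ -36.686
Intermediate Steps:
E(J) = -1 (E(J) = -2 + (1/2)*2 = -2 + 1 = -1)
127*((-71 + 37)/(60 + 61)) + E(7) = 127*((-71 + 37)/(60 + 61)) - 1 = 127*(-34/121) - 1 = -4318/121 - 1 = -4439/121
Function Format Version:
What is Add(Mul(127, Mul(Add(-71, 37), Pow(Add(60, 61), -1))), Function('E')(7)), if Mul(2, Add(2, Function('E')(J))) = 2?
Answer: Rational(-4439, 121) ≈ -36.686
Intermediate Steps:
Function('E')(J) = -1 (Function('E')(J) = Add(-2, Mul(Rational(1, 2), 2)) = Add(-2, 1) = -1)
Add(Mul(127, Mul(Add(-71, 37), Pow(Add(60, 61), -1))), Function('E')(7)) = Add(Mul(127, Mul(Add(-71, 37), Pow(Add(60, 61), -1))), -1) = Add(Mul(127, Mul(-34, Pow(121, -1))), -1) = Add(Mul(127, Mul(-34, Rational(1, 121))), -1) = Add(Mul(127, Rational(-34, 121)), -1) = Add(Rational(-4318, 121), -1) = Rational(-4439, 121)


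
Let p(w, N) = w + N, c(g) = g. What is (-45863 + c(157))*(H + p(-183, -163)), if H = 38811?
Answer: -1758081290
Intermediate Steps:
p(w, N) = N + w
(-45863 + c(157))*(H + p(-183, -163)) = (-45863 + 157)*(38811 + (-163 - 183)) = -45706*(38811 - 346) = -45706*38465 = -1758081290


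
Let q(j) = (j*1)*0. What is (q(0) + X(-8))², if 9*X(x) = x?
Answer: 64/81 ≈ 0.79012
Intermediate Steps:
q(j) = 0 (q(j) = j*0 = 0)
X(x) = x/9
(q(0) + X(-8))² = (0 + (⅑)*(-8))² = (0 - 8/9)² = (-8/9)² = 64/81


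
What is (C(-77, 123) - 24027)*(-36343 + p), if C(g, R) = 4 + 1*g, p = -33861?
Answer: 1691916400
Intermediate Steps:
C(g, R) = 4 + g
(C(-77, 123) - 24027)*(-36343 + p) = ((4 - 77) - 24027)*(-36343 - 33861) = (-73 - 24027)*(-70204) = -24100*(-70204) = 1691916400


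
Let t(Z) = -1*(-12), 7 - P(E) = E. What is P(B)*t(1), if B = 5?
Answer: 24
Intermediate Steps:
P(E) = 7 - E
t(Z) = 12
P(B)*t(1) = (7 - 1*5)*12 = (7 - 5)*12 = 2*12 = 24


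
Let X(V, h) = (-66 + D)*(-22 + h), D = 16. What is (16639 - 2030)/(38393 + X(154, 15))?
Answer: 14609/38743 ≈ 0.37707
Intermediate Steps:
X(V, h) = 1100 - 50*h (X(V, h) = (-66 + 16)*(-22 + h) = -50*(-22 + h) = 1100 - 50*h)
(16639 - 2030)/(38393 + X(154, 15)) = (16639 - 2030)/(38393 + (1100 - 50*15)) = 14609/(38393 + (1100 - 750)) = 14609/(38393 + 350) = 14609/38743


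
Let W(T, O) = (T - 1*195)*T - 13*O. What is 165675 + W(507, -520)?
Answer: 330619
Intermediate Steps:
W(T, O) = -13*O + T*(-195 + T) (W(T, O) = (T - 195)*T - 13*O = (-195 + T)*T - 13*O = T*(-195 + T) - 13*O = -13*O + T*(-195 + T))
165675 + W(507, -520) = 165675 + (507² - 195*507 - 13*(-520)) = 165675 + (257049 - 98865 + 6760) = 165675 + 164944 = 330619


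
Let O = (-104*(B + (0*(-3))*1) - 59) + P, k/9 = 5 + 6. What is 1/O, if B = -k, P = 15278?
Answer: 1/25515 ≈ 3.9193e-5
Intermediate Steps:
k = 99 (k = 9*(5 + 6) = 9*11 = 99)
B = -99 (B = -1*99 = -99)
O = 25515 (O = (-104*(-99 + (0*(-3))*1) - 59) + 15278 = (-104*(-99 + 0*1) - 59) + 15278 = (-104*(-99 + 0) - 59) + 15278 = (-104*(-99) - 59) + 15278 = (10296 - 59) + 15278 = 10237 + 15278 = 25515)
1/O = 1/25515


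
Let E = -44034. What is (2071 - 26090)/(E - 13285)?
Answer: 24019/57319 ≈ 0.41904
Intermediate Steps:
(2071 - 26090)/(E - 13285) = (2071 - 26090)/(-44034 - 13285) = -24019/(-57319) = -24019*(-1/57319) = 24019/57319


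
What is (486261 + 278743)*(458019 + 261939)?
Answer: 550770749832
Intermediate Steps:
(486261 + 278743)*(458019 + 261939) = 765004*719958 = 550770749832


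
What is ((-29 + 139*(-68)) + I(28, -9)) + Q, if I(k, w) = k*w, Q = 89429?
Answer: 79696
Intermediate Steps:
((-29 + 139*(-68)) + I(28, -9)) + Q = ((-29 + 139*(-68)) + 28*(-9)) + 89429 = ((-29 - 9452) - 252) + 89429 = (-9481 - 252) + 89429 = -9733 + 89429 = 79696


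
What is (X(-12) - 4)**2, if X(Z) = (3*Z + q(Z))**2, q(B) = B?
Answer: 5290000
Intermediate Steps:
X(Z) = 16*Z**2 (X(Z) = (3*Z + Z)**2 = (4*Z)**2 = 16*Z**2)
(X(-12) - 4)**2 = (16*(-12)**2 - 4)**2 = (16*144 - 4)**2 = (2304 - 4)**2 = 2300**2 = 5290000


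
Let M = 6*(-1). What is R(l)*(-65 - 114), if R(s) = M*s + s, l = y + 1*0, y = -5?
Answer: -4475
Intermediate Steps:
M = -6
l = -5 (l = -5 + 1*0 = -5 + 0 = -5)
R(s) = -5*s (R(s) = -6*s + s = -5*s)
R(l)*(-65 - 114) = (-5*(-5))*(-65 - 114) = 25*(-179) = -4475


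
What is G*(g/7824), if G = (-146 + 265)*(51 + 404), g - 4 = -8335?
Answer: -150360665/2608 ≈ -57654.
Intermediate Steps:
g = -8331 (g = 4 - 8335 = -8331)
G = 54145 (G = 119*455 = 54145)
G*(g/7824) = 54145*(-8331/7824) = 54145*(-8331*1/7824) = 54145*(-2777/2608) = -150360665/2608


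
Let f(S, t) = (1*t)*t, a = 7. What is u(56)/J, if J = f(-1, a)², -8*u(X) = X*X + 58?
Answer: -1597/9604 ≈ -0.16628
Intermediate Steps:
f(S, t) = t² (f(S, t) = t*t = t²)
u(X) = -29/4 - X²/8 (u(X) = -(X*X + 58)/8 = -(X² + 58)/8 = -(58 + X²)/8 = -29/4 - X²/8)
J = 2401 (J = (7²)² = 49² = 2401)
u(56)/J = (-29/4 - ⅛*56²)/2401 = (-29/4 - ⅛*3136)*(1/2401) = (-29/4 - 392)*(1/2401) = -1597/4*1/2401 = -1597/9604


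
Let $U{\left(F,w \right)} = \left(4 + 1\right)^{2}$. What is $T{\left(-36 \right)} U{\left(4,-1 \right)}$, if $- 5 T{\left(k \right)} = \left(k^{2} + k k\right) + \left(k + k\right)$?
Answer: $-12600$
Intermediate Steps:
$U{\left(F,w \right)} = 25$ ($U{\left(F,w \right)} = 5^{2} = 25$)
$T{\left(k \right)} = - \frac{2 k}{5} - \frac{2 k^{2}}{5}$ ($T{\left(k \right)} = - \frac{\left(k^{2} + k k\right) + \left(k + k\right)}{5} = - \frac{\left(k^{2} + k^{2}\right) + 2 k}{5} = - \frac{2 k^{2} + 2 k}{5} = - \frac{2 k + 2 k^{2}}{5} = - \frac{2 k}{5} - \frac{2 k^{2}}{5}$)
$T{\left(-36 \right)} U{\left(4,-1 \right)} = \left(- \frac{2}{5}\right) \left(-36\right) \left(1 - 36\right) 25 = \left(- \frac{2}{5}\right) \left(-36\right) \left(-35\right) 25 = \left(-504\right) 25 = -12600$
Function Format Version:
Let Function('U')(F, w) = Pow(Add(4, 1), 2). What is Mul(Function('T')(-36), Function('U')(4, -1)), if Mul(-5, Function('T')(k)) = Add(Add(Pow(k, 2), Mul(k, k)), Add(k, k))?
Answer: -12600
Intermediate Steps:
Function('U')(F, w) = 25 (Function('U')(F, w) = Pow(5, 2) = 25)
Function('T')(k) = Add(Mul(Rational(-2, 5), k), Mul(Rational(-2, 5), Pow(k, 2))) (Function('T')(k) = Mul(Rational(-1, 5), Add(Add(Pow(k, 2), Mul(k, k)), Add(k, k))) = Mul(Rational(-1, 5), Add(Add(Pow(k, 2), Pow(k, 2)), Mul(2, k))) = Mul(Rational(-1, 5), Add(Mul(2, Pow(k, 2)), Mul(2, k))) = Mul(Rational(-1, 5), Add(Mul(2, k), Mul(2, Pow(k, 2)))) = Add(Mul(Rational(-2, 5), k), Mul(Rational(-2, 5), Pow(k, 2))))
Mul(Function('T')(-36), Function('U')(4, -1)) = Mul(Mul(Rational(-2, 5), -36, Add(1, -36)), 25) = Mul(Mul(Rational(-2, 5), -36, -35), 25) = Mul(-504, 25) = -12600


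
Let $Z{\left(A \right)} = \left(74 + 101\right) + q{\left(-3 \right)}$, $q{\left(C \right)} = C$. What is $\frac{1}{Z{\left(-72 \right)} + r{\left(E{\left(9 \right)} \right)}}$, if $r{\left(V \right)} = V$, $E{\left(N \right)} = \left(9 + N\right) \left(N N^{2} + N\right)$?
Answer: $\frac{1}{13456} \approx 7.4316 \cdot 10^{-5}$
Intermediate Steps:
$E{\left(N \right)} = \left(9 + N\right) \left(N + N^{3}\right)$ ($E{\left(N \right)} = \left(9 + N\right) \left(N^{3} + N\right) = \left(9 + N\right) \left(N + N^{3}\right)$)
$Z{\left(A \right)} = 172$ ($Z{\left(A \right)} = \left(74 + 101\right) - 3 = 175 - 3 = 172$)
$\frac{1}{Z{\left(-72 \right)} + r{\left(E{\left(9 \right)} \right)}} = \frac{1}{172 + 9 \left(9 + 9 + 9^{3} + 9 \cdot 9^{2}\right)} = \frac{1}{172 + 9 \left(9 + 9 + 729 + 9 \cdot 81\right)} = \frac{1}{172 + 9 \left(9 + 9 + 729 + 729\right)} = \frac{1}{172 + 9 \cdot 1476} = \frac{1}{172 + 13284} = \frac{1}{13456}$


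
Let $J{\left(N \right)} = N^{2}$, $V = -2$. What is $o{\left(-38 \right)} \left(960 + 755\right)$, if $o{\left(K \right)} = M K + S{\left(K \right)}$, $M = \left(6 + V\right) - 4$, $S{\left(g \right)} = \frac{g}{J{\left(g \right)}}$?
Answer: $- \frac{1715}{38} \approx -45.132$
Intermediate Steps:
$S{\left(g \right)} = \frac{1}{g}$ ($S{\left(g \right)} = \frac{g}{g^{2}} = \frac{1}{g}$)
$M = 0$ ($M = \left(6 - 2\right) - 4 = 4 - 4 = 0$)
$o{\left(K \right)} = \frac{1}{K}$ ($o{\left(K \right)} = 0 K + \frac{1}{K} = 0 + \frac{1}{K} = \frac{1}{K}$)
$o{\left(-38 \right)} \left(960 + 755\right) = \frac{960 + 755}{-38} = \left(- \frac{1}{38}\right) 1715 = - \frac{1715}{38}$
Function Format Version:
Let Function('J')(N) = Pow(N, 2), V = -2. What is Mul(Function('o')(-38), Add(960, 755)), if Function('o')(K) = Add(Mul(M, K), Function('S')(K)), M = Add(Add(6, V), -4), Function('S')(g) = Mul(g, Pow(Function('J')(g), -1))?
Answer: Rational(-1715, 38) ≈ -45.132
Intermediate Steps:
Function('S')(g) = Pow(g, -1) (Function('S')(g) = Mul(g, Pow(Pow(g, 2), -1)) = Mul(g, Pow(g, -2)) = Pow(g, -1))
M = 0 (M = Add(Add(6, -2), -4) = Add(4, -4) = 0)
Function('o')(K) = Pow(K, -1) (Function('o')(K) = Add(Mul(0, K), Pow(K, -1)) = Add(0, Pow(K, -1)) = Pow(K, -1))
Mul(Function('o')(-38), Add(960, 755)) = Mul(Pow(-38, -1), Add(960, 755)) = Mul(Rational(-1, 38), 1715) = Rational(-1715, 38)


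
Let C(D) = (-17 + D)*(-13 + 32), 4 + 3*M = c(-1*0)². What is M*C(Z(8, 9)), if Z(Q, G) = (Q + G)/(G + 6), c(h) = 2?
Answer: 0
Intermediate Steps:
M = 0 (M = -4/3 + (⅓)*2² = -4/3 + (⅓)*4 = -4/3 + 4/3 = 0)
Z(Q, G) = (G + Q)/(6 + G)
C(D) = -323 + 19*D (C(D) = (-17 + D)*19 = -323 + 19*D)
M*C(Z(8, 9)) = 0*(-323 + 19*((9 + 8)/(6 + 9))) = 0*(-323 + 19*(17/15)) = 0*(-323 + 323/15) = 0*(-4522/15) = 0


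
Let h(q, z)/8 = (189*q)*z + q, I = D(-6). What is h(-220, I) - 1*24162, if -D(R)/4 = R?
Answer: -8009282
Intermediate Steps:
D(R) = -4*R
I = 24 (I = -4*(-6) = 24)
h(q, z) = 8*q + 1512*q*z (h(q, z) = 8*((189*q)*z + q) = 8*(189*q*z + q) = 8*(q + 189*q*z) = 8*q + 1512*q*z)
h(-220, I) - 1*24162 = 8*(-220)*(1 + 189*24) - 1*24162 = 8*(-220)*(1 + 4536) - 24162 = 8*(-220)*4537 - 24162 = -7985120 - 24162 = -8009282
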